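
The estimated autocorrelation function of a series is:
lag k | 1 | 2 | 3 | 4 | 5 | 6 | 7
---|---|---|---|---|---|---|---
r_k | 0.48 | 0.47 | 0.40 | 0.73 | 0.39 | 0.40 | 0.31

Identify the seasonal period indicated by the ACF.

The largest autocorrelation is r_4 = 0.73; the remaining lags stay at or below 0.48. The elevated value at lag 1 (0.48), dropping to 0.47 at lag 2, reflects decaying short-term dependence rather than seasonality.
The dominant spike at lag 4 indicates a seasonal period of 4.

4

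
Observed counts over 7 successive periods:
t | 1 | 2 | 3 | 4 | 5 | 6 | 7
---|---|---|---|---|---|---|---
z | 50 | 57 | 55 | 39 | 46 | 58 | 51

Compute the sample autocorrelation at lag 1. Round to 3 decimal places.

Mean z̄ = (50 + 57 + 55 + 39 + 46 + 58 + 51)/7 = 50.8571
Deviations from mean: -0.8571, 6.1429, 4.1429, -11.8571, -4.8571, 7.1429, 0.1429
Σ(z_t−z̄)(z_{t+1}−z̄) = (-5.2653) + (25.4490) + (-49.1224) + (57.5918) + (-34.6939) + (1.0204) = -5.0204
Denominator Σ(z_t−z̄)² = 270.8571
r_1 = -5.0204 / 270.8571 = -0.019

-0.019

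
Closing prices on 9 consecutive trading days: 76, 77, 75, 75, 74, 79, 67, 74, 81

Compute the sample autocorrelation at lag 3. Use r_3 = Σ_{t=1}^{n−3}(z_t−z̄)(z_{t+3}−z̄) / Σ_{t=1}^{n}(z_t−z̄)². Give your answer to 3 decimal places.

Mean z̄ = (76 + 77 + 75 + 75 + 74 + 79 + 67 + 74 + 81)/9 = 75.3333
Numerator Σ_{t=1}^{6}(z_t−z̄)(z_{t+3}−z̄) = 21.6667
Denominator Σ(z_t−z̄)² = 122.0000
r_3 = 21.6667 / 122.0000 = 0.178

0.178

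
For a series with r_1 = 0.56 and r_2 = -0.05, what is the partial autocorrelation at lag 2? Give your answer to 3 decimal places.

φ_{22} = (r_2 − r_1²) / (1 − r_1²)
r_1² = (0.56)² = 0.3136
Numerator = -0.05 − 0.3136 = -0.3636; denominator = 1 − 0.3136 = 0.6864
φ_{22} = -0.3636 / 0.6864 = -0.530

-0.530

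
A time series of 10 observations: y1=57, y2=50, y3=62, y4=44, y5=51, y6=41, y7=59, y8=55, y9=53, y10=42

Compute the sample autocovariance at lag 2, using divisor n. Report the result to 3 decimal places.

Mean ȳ = (57 + 50 + 62 + 44 + 51 + 41 + 59 + 55 + 53 + 42)/10 = 51.4000
Σ_{t=1}^{8}(y_t−ȳ)(y_{t+2}−ȳ) = 80.2800
γ_2 = 80.2800 / 10 = 8.028

8.028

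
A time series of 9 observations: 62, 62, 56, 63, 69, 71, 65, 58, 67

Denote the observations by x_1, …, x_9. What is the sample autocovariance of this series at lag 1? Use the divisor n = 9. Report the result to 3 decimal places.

Mean x̄ = (62 + 62 + 56 + 63 + 69 + 71 + 65 + 58 + 67)/9 = 63.6667
Σ_{t=1}^{8}(x_t−x̄)(x_{t+1}−x̄) = 39.5556
γ_1 = 39.5556 / 9 = 4.395

4.395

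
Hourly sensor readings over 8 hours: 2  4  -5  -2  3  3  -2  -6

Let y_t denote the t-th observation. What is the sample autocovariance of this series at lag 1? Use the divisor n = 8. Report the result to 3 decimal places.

Mean ȳ = (2 + 4 − 5 − 2 + 3 + 3 − 2 − 6)/8 = -0.3750
Σ_{t=1}^{7}(y_t−ȳ)(y_{t+1}−ȳ) = 7.2344
γ_1 = 7.2344 / 8 = 0.904

0.904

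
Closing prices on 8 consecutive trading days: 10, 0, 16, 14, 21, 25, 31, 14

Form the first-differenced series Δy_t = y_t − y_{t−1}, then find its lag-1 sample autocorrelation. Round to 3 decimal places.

First differences Δy: -10, 16, -2, 7, 4, 6, -17
Mean of differences = 0.5714
Numerator Σ(Δy_t−Δȳ)(Δy_{t+1}−Δȳ) = -274.0408
Denominator Σ(Δy_t−Δȳ)² = 747.7143
r_1(Δy) = -274.0408 / 747.7143 = -0.367

-0.367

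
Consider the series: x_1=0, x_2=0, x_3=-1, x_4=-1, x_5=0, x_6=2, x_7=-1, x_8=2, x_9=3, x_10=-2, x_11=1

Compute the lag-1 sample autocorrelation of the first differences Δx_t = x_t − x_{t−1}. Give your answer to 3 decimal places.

-0.506

First differences Δx: 0, -1, 0, 1, 2, -3, 3, 1, -5, 3
Mean of differences = 0.1000
Numerator Σ(Δx_t−Δx̄)(Δx_{t+1}−Δx̄) = -29.8100
Denominator Σ(Δx_t−Δx̄)² = 58.9000
r_1(Δx) = -29.8100 / 58.9000 = -0.506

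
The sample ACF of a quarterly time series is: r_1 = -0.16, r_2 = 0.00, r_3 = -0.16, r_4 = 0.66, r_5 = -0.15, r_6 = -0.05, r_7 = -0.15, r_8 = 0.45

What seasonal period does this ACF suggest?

The largest autocorrelation is r_4 = 0.66, with a weaker echo at lag 8 (0.45); the remaining lags stay at or below 0.00.
The dominant spike at lag 4 indicates a seasonal period of 4.

4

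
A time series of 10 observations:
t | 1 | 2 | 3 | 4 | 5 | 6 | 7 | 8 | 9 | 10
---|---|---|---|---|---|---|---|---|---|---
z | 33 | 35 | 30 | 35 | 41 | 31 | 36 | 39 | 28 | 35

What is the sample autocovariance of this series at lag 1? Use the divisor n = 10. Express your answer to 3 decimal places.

-5.599

Mean z̄ = (33 + 35 + 30 + 35 + 41 + 31 + 36 + 39 + 28 + 35)/10 = 34.3000
Σ_{t=1}^{9}(z_t−z̄)(z_{t+1}−z̄) = -55.9900
γ_1 = -55.9900 / 10 = -5.599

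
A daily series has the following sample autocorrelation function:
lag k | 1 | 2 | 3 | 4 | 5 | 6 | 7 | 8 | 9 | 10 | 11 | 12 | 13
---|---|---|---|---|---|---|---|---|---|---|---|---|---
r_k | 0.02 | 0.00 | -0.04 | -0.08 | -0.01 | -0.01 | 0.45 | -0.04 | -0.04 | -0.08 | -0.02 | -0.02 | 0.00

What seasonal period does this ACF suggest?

The largest autocorrelation is r_7 = 0.45; the remaining lags stay at or below 0.02.
The dominant spike at lag 7 indicates a seasonal period of 7.

7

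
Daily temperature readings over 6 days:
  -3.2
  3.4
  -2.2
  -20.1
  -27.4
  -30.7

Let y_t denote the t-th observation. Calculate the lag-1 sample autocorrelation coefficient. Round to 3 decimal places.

0.590

Mean ȳ = (-3.2 + 3.4 − 2.2 − 20.1 − 27.4 − 30.7)/6 = -13.3667
Deviations from mean: 10.1667, 16.7667, 11.1667, -6.7333, -14.0333, -17.3333
Σ(y_t−ȳ)(y_{t+1}−ȳ) = (170.4611) + (187.2278) + (-75.1889) + (94.4911) + (243.2444) = 620.2356
Denominator Σ(y_t−ȳ)² = 1051.8933
r_1 = 620.2356 / 1051.8933 = 0.590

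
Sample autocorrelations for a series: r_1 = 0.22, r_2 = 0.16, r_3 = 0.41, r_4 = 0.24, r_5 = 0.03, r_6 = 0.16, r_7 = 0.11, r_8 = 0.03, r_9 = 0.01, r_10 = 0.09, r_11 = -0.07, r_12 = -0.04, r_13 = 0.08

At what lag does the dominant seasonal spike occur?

The largest autocorrelation is r_3 = 0.41; the remaining lags stay at or below 0.24.
The dominant spike at lag 3 indicates a seasonal period of 3.

3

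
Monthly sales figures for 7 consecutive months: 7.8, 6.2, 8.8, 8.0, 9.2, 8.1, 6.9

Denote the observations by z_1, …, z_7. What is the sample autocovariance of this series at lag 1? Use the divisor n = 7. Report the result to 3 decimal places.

Mean z̄ = (7.8 + 6.2 + 8.8 + 8.0 + 9.2 + 8.1 + 6.9)/7 = 7.8571
Deviations: -0.0571, -1.6571, 0.9429, 0.1429, 1.3429, 0.2429, -0.9571
Σ_{t=1}^{6}(z_t−z̄)(z_{t+1}−z̄) = -1.0476
γ_1 = -1.0476 / 7 = -0.150

-0.150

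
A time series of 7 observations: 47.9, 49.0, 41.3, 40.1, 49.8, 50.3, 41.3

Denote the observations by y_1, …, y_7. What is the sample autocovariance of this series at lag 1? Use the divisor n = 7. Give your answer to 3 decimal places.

-0.986

Mean ȳ = (47.9 + 49.0 + 41.3 + 40.1 + 49.8 + 50.3 + 41.3)/7 = 45.6714
Deviations: 2.2286, 3.3286, -4.3714, -5.5714, 4.1286, 4.6286, -4.3714
Σ_{t=1}^{6}(y_t−ȳ)(y_{t+1}−ȳ) = -6.9037
γ_1 = -6.9037 / 7 = -0.986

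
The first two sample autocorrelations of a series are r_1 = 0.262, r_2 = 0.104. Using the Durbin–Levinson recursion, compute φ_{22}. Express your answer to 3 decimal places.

0.038

φ_{22} = (r_2 − r_1²) / (1 − r_1²)
r_1² = (0.262)² = 0.068644
Numerator = 0.104 − 0.0686 = 0.0354; denominator = 1 − 0.0686 = 0.9314
φ_{22} = 0.0354 / 0.9314 = 0.038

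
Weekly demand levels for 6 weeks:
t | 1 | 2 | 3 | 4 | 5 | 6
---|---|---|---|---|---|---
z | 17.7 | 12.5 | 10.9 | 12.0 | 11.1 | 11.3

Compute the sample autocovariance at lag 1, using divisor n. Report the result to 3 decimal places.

0.577

Mean z̄ = (17.7 + 12.5 + 10.9 + 12.0 + 11.1 + 11.3)/6 = 12.5833
Deviations: 5.1167, -0.0833, -1.6833, -0.5833, -1.4833, -1.2833
Σ_{t=1}^{5}(z_t−z̄)(z_{t+1}−z̄) = 3.4647
γ_1 = 3.4647 / 6 = 0.577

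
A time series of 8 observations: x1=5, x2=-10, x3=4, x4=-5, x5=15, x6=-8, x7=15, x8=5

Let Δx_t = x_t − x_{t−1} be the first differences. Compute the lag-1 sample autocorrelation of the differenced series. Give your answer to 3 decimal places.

-0.842

First differences Δx: -15, 14, -9, 20, -23, 23, -10
Mean of differences = 0.0000
Numerator Σ(Δx_t−Δx̄)(Δx_{t+1}−Δx̄) = -1735.0000
Denominator Σ(Δx_t−Δx̄)² = 2060.0000
r_1(Δx) = -1735.0000 / 2060.0000 = -0.842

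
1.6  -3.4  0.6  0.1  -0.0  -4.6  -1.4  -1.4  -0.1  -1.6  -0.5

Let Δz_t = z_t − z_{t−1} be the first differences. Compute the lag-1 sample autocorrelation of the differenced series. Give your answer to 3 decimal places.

First differences Δz: -5.0, 4.0, -0.5, -0.1, -4.6, 3.2, 0.0, 1.3, -1.5, 1.1
Mean of differences = -0.2100
Numerator Σ(Δz_t−Δz̄)(Δz_{t+1}−Δz̄) = -39.4761
Denominator Σ(Δz_t−Δz̄)² = 77.3690
r_1(Δz) = -39.4761 / 77.3690 = -0.510

-0.510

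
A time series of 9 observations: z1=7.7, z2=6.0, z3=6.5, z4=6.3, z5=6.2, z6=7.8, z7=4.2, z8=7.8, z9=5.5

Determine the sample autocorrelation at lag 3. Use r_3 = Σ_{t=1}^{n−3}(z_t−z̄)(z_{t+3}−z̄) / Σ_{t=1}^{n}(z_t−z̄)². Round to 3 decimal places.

-0.112

Mean z̄ = (7.7 + 6.0 + 6.5 + 6.3 + 6.2 + 7.8 + 4.2 + 7.8 + 5.5)/9 = 6.4444
Numerator Σ_{t=1}^{6}(z_t−z̄)(z_{t+3}−z̄) = -1.2848
Denominator Σ(z_t−z̄)² = 11.4622
r_3 = -1.2848 / 11.4622 = -0.112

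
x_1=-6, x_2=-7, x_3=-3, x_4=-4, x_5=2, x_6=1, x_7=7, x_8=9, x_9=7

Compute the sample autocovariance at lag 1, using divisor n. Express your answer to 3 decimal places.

22.025

Mean x̄ = (-6 − 7 − 3 − 4 + 2 + 1 + 7 + 9 + 7)/9 = 0.6667
Σ_{t=1}^{8}(x_t−x̄)(x_{t+1}−x̄) = 198.2222
γ_1 = 198.2222 / 9 = 22.025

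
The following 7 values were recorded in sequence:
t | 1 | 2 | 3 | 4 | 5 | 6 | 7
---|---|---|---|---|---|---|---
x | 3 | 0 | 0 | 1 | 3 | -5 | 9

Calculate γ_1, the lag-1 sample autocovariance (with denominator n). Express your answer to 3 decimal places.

-8.271

Mean x̄ = (3 + 0 + 0 + 1 + 3 − 5 + 9)/7 = 1.5714
Deviations: 1.4286, -1.5714, -1.5714, -0.5714, 1.4286, -6.5714, 7.4286
Σ_{t=1}^{6}(x_t−x̄)(x_{t+1}−x̄) = -57.8980
γ_1 = -57.8980 / 7 = -8.271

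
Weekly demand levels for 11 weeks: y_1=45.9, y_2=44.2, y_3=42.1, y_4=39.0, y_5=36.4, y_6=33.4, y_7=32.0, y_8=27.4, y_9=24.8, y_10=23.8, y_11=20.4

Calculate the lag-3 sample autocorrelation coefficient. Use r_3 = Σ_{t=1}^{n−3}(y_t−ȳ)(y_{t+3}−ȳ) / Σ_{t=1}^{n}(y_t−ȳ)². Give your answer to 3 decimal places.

0.220

Mean ȳ = (45.9 + 44.2 + 42.1 + 39.0 + 36.4 + 33.4 + 32.0 + 27.4 + 24.8 + 23.8 + 20.4)/11 = 33.5818
Numerator Σ_{t=1}^{8}(y_t−ȳ)(y_{t+3}−ȳ) = 167.6826
Denominator Σ(y_t−ȳ)² = 761.6564
r_3 = 167.6826 / 761.6564 = 0.220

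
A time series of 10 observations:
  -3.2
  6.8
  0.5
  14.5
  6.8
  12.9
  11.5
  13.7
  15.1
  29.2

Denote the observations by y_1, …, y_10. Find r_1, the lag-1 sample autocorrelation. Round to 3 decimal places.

Mean ȳ = (-3.2 + 6.8 + 0.5 + 14.5 + 6.8 + 12.9 + 11.5 + 13.7 + 15.1 + 29.2)/10 = 10.7800
Numerator Σ_{t=1}^{9}(y_t−ȳ)(y_{t+1}−ȳ) = 130.8876
Denominator Σ(y_t−ȳ)² = 718.1360
r_1 = 130.8876 / 718.1360 = 0.182

0.182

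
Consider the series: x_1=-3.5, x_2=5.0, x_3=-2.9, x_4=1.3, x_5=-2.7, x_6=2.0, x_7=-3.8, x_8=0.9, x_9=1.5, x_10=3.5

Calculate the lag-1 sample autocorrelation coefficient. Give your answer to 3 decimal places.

-0.559

Mean x̄ = (-3.5 + 5.0 − 2.9 + 1.3 − 2.7 + 2.0 − 3.8 + 0.9 + 1.5 + 3.5)/10 = 0.1300
Numerator Σ_{t=1}^{9}(x_t−x̄)(x_{t+1}−x̄) = -49.2859
Denominator Σ(x_t−x̄)² = 88.2210
r_1 = -49.2859 / 88.2210 = -0.559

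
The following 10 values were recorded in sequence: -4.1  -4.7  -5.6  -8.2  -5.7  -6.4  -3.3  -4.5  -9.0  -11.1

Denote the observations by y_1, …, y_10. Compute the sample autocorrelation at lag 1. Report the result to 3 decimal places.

Mean ȳ = (-4.1 − 4.7 − 5.6 − 8.2 − 5.7 − 6.4 − 3.3 − 4.5 − 9.0 − 11.1)/10 = -6.2600
Numerator Σ_{t=1}^{9}(y_t−ȳ)(y_{t+1}−ȳ) = 15.1884
Denominator Σ(y_t−ȳ)² = 54.4240
r_1 = 15.1884 / 54.4240 = 0.279

0.279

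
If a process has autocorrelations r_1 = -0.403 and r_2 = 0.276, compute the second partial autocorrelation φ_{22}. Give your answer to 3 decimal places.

φ_{22} = (r_2 − r_1²) / (1 − r_1²)
r_1² = (-0.403)² = 0.162409
Numerator = 0.276 − 0.1624 = 0.1136; denominator = 1 − 0.1624 = 0.8376
φ_{22} = 0.1136 / 0.8376 = 0.136

0.136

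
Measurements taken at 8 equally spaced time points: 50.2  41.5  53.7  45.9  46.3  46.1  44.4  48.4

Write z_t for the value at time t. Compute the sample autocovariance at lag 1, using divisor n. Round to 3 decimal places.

-7.683

Mean z̄ = (50.2 + 41.5 + 53.7 + 45.9 + 46.3 + 46.1 + 44.4 + 48.4)/8 = 47.0625
Deviations: 3.1375, -5.5625, 6.6375, -1.1625, -0.7625, -0.9625, -2.6625, 1.3375
Σ_{t=1}^{7}(z_t−z̄)(z_{t+1}−z̄) = -61.4677
γ_1 = -61.4677 / 8 = -7.683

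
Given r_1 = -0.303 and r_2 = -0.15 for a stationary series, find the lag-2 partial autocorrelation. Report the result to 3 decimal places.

-0.266

φ_{22} = (r_2 − r_1²) / (1 − r_1²)
r_1² = (-0.303)² = 0.091809
Numerator = -0.15 − 0.0918 = -0.2418; denominator = 1 − 0.0918 = 0.9082
φ_{22} = -0.2418 / 0.9082 = -0.266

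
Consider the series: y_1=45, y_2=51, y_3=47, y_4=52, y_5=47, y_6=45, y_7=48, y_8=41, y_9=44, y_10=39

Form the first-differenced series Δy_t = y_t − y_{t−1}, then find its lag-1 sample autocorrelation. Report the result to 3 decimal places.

First differences Δy: 6, -4, 5, -5, -2, 3, -7, 3, -5
Mean of differences = -0.6667
Numerator Σ(Δy_t−Δȳ)(Δy_{t+1}−Δȳ) = -127.1111
Denominator Σ(Δy_t−Δȳ)² = 194.0000
r_1(Δy) = -127.1111 / 194.0000 = -0.655

-0.655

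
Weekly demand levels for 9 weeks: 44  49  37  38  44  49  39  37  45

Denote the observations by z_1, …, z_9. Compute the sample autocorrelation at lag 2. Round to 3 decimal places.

-0.664

Mean z̄ = (44 + 49 + 37 + 38 + 44 + 49 + 39 + 37 + 45)/9 = 42.4444
Σ(z_t−z̄)(z_{t+2}−z̄) = (-8.4691) + (-29.1358) + (-8.4691) + (-29.1358) + (-5.3580) + (-35.6914) + (-8.8025) = -125.0617
Denominator Σ(z_t−z̄)² = 188.2222
r_2 = -125.0617 / 188.2222 = -0.664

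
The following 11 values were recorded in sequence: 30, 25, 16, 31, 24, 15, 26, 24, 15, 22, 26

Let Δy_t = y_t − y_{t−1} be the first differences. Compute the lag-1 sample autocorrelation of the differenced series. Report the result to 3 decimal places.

First differences Δy: -5, -9, 15, -7, -9, 11, -2, -9, 7, 4
Mean of differences = -0.4000
Numerator Σ(Δy_t−Δȳ)(Δy_{t+1}−Δȳ) = -271.3600
Denominator Σ(Δy_t−Δȳ)² = 730.4000
r_1(Δy) = -271.3600 / 730.4000 = -0.372

-0.372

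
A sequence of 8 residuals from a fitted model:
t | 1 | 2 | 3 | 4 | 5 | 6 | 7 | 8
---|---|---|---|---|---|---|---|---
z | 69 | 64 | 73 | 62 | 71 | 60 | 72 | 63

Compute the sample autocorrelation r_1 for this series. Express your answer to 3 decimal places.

Mean z̄ = (69 + 64 + 73 + 62 + 71 + 60 + 72 + 63)/8 = 66.7500
Deviations from mean: 2.2500, -2.7500, 6.2500, -4.7500, 4.2500, -6.7500, 5.2500, -3.7500
Numerator Σ_{t=1}^{7}(z_t−z̄)(z_{t+1}−z̄) = -157.0625
Denominator Σ(z_t−z̄)² = 179.5000
r_1 = -157.0625 / 179.5000 = -0.875

-0.875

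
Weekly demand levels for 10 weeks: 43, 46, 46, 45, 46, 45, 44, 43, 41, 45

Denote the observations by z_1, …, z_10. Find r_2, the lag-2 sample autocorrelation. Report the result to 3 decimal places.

0.028

Mean z̄ = (43 + 46 + 46 + 45 + 46 + 45 + 44 + 43 + 41 + 45)/10 = 44.4000
Numerator Σ_{t=1}^{8}(z_t−z̄)(z_{t+2}−z̄) = 0.6800
Denominator Σ(z_t−z̄)² = 24.4000
r_2 = 0.6800 / 24.4000 = 0.028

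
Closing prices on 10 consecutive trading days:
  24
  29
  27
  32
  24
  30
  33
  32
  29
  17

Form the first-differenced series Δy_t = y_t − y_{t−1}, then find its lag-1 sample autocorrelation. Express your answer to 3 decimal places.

-0.175

First differences Δy: 5, -2, 5, -8, 6, 3, -1, -3, -12
Mean of differences = -0.7778
Numerator Σ(Δy_t−Δȳ)(Δy_{t+1}−Δȳ) = -54.6049
Denominator Σ(Δy_t−Δȳ)² = 311.5556
r_1(Δy) = -54.6049 / 311.5556 = -0.175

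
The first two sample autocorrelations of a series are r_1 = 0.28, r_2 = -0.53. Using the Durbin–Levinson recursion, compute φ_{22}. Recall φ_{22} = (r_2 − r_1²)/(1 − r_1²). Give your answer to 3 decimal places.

φ_{22} = (r_2 − r_1²) / (1 − r_1²)
r_1² = (0.28)² = 0.0784
Numerator = -0.53 − 0.0784 = -0.6084; denominator = 1 − 0.0784 = 0.9216
φ_{22} = -0.6084 / 0.9216 = -0.660

-0.660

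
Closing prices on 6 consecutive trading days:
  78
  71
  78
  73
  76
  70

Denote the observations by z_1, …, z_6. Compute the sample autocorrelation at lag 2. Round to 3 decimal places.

0.486

Mean z̄ = (78 + 71 + 78 + 73 + 76 + 70)/6 = 74.3333
Deviations from mean: 3.6667, -3.3333, 3.6667, -1.3333, 1.6667, -4.3333
Numerator Σ_{t=1}^{4}(z_t−z̄)(z_{t+2}−z̄) = 29.7778
Denominator Σ(z_t−z̄)² = 61.3333
r_2 = 29.7778 / 61.3333 = 0.486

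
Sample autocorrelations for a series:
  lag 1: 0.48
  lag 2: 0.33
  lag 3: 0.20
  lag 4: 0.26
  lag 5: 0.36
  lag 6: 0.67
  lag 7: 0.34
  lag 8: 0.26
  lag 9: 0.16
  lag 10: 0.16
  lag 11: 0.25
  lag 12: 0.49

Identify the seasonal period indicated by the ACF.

The largest autocorrelation is r_6 = 0.67, with a weaker echo at lag 12 (0.49); the remaining lags stay at or below 0.48. The elevated value at lag 1 (0.48), dropping to 0.33 at lag 2, reflects decaying short-term dependence rather than seasonality.
The dominant spike at lag 6 indicates a seasonal period of 6.

6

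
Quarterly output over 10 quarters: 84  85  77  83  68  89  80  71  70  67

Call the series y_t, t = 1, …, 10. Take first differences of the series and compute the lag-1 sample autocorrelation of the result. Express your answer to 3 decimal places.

First differences Δy: 1, -8, 6, -15, 21, -9, -9, -1, -3
Mean of differences = -1.8889
Numerator Σ(Δy_t−Δȳ)(Δy_{t+1}−Δȳ) = -588.9012
Denominator Σ(Δy_t−Δȳ)² = 906.8889
r_1(Δy) = -588.9012 / 906.8889 = -0.649

-0.649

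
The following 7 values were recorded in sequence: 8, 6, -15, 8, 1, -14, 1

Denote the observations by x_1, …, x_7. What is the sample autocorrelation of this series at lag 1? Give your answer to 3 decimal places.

Mean x̄ = (8 + 6 − 15 + 8 + 1 − 14 + 1)/7 = -0.7143
Deviations from mean: 8.7143, 6.7143, -14.2857, 8.7143, 1.7143, -13.2857, 1.7143
Σ(x_t−x̄)(x_{t+1}−x̄) = (58.5102) + (-95.9184) + (-124.4898) + (14.9388) + (-22.7755) + (-22.7755) = -192.5102
Denominator Σ(x_t−x̄)² = 583.4286
r_1 = -192.5102 / 583.4286 = -0.330

-0.330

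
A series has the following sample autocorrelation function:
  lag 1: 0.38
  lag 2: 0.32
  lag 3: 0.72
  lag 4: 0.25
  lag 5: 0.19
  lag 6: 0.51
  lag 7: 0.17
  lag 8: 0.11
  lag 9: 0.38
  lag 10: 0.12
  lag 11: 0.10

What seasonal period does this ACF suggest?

3

The largest autocorrelation is r_3 = 0.72, with a weaker echo at lag 6 (0.51); the remaining lags stay at or below 0.38. The elevated value at lag 1 (0.38), dropping to 0.32 at lag 2, reflects decaying short-term dependence rather than seasonality.
The dominant spike at lag 3 indicates a seasonal period of 3.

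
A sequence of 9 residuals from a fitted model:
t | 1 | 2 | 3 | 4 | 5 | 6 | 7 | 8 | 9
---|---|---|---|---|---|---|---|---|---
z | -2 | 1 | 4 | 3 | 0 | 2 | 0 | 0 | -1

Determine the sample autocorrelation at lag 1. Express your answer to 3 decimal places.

Mean z̄ = (-2 + 1 + 4 + 3 + 0 + 2 + 0 + 0 − 1)/9 = 0.7778
Numerator Σ_{t=1}^{8}(z_t−z̄)(z_{t+1}−z̄) = 5.6173
Denominator Σ(z_t−z̄)² = 29.5556
r_1 = 5.6173 / 29.5556 = 0.190

0.190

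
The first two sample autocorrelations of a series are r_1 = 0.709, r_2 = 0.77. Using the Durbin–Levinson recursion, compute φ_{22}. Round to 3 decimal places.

φ_{22} = (r_2 − r_1²) / (1 − r_1²)
r_1² = (0.709)² = 0.502681
Numerator = 0.77 − 0.5027 = 0.2673; denominator = 1 − 0.5027 = 0.4973
φ_{22} = 0.2673 / 0.4973 = 0.538

0.538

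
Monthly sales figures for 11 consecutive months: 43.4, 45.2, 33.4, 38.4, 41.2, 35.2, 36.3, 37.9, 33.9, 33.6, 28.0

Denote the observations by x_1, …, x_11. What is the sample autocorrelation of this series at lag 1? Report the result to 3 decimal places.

0.224

Mean x̄ = (43.4 + 45.2 + 33.4 + 38.4 + 41.2 + 35.2 + 36.3 + 37.9 + 33.9 + 33.6 + 28.0)/11 = 36.9545
Numerator Σ_{t=1}^{10}(x_t−x̄)(x_{t+1}−x̄) = 55.3134
Denominator Σ(x_t−x̄)² = 247.4473
r_1 = 55.3134 / 247.4473 = 0.224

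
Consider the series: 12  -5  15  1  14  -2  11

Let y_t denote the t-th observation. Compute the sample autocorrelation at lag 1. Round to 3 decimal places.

-0.847

Mean ȳ = (12 − 5 + 15 + 1 + 14 − 2 + 11)/7 = 6.5714
Σ(y_t−ȳ)(y_{t+1}−ȳ) = (-62.8163) + (-97.5306) + (-46.9592) + (-41.3878) + (-63.6735) + (-37.9592) = -350.3265
Denominator Σ(y_t−ȳ)² = 413.7143
r_1 = -350.3265 / 413.7143 = -0.847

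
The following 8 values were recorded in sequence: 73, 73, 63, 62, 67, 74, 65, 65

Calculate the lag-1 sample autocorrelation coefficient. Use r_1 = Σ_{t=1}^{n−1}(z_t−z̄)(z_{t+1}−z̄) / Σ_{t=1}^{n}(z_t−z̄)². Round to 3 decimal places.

Mean z̄ = (73 + 73 + 63 + 62 + 67 + 74 + 65 + 65)/8 = 67.7500
Deviations from mean: 5.2500, 5.2500, -4.7500, -5.7500, -0.7500, 6.2500, -2.7500, -2.7500
Σ(z_t−z̄)(z_{t+1}−z̄) = (27.5625) + (-24.9375) + (27.3125) + (4.3125) + (-4.6875) + (-17.1875) + (7.5625) = 19.9375
Denominator Σ(z_t−z̄)² = 165.5000
r_1 = 19.9375 / 165.5000 = 0.120

0.120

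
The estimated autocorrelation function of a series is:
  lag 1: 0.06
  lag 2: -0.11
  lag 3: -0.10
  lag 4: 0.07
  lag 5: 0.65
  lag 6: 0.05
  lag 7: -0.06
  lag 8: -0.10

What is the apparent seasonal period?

5

The largest autocorrelation is r_5 = 0.65; the remaining lags stay at or below 0.07.
The dominant spike at lag 5 indicates a seasonal period of 5.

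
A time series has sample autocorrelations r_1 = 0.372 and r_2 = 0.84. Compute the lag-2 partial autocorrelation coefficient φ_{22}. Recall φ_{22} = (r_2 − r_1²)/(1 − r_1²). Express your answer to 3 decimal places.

0.814

φ_{22} = (r_2 − r_1²) / (1 − r_1²)
r_1² = (0.372)² = 0.138384
Numerator = 0.84 − 0.1384 = 0.7016; denominator = 1 − 0.1384 = 0.8616
φ_{22} = 0.7016 / 0.8616 = 0.814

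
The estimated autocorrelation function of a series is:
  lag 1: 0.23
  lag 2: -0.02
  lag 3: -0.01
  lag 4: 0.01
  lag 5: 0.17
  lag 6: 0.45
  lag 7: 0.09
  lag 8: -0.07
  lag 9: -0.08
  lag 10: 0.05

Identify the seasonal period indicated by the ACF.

6

The largest autocorrelation is r_6 = 0.45; the remaining lags stay at or below 0.23.
The dominant spike at lag 6 indicates a seasonal period of 6.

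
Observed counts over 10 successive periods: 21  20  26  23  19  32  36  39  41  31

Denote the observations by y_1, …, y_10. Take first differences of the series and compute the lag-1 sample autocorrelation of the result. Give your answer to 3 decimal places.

-0.111

First differences Δy: -1, 6, -3, -4, 13, 4, 3, 2, -10
Mean of differences = 1.1111
Numerator Σ(Δy_t−Δȳ)(Δy_{t+1}−Δȳ) = -38.5679
Denominator Σ(Δy_t−Δȳ)² = 348.8889
r_1(Δy) = -38.5679 / 348.8889 = -0.111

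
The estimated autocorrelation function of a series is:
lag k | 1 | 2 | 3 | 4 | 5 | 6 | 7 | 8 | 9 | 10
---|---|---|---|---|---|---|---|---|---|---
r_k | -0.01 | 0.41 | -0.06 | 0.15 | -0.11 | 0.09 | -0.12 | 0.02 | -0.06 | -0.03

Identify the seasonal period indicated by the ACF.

The largest autocorrelation is r_2 = 0.41, with a weaker echo at lag 4 (0.15); the remaining lags stay at or below 0.09.
The dominant spike at lag 2 indicates a seasonal period of 2.

2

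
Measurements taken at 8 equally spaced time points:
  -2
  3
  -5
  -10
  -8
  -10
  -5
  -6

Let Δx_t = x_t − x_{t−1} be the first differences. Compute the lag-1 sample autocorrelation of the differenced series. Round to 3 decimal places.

First differences Δx: 5, -8, -5, 2, -2, 5, -1
Mean of differences = -0.5714
Numerator Σ(Δx_t−Δx̄)(Δx_{t+1}−Δx̄) = -33.8980
Denominator Σ(Δx_t−Δx̄)² = 145.7143
r_1(Δx) = -33.8980 / 145.7143 = -0.233

-0.233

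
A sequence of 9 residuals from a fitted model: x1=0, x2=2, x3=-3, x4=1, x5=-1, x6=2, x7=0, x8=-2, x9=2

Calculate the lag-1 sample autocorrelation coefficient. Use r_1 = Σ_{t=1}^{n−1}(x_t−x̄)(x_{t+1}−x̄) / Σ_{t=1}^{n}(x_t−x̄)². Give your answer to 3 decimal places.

-0.591

Mean x̄ = (0 + 2 − 3 + 1 − 1 + 2 + 0 − 2 + 2)/9 = 0.1111
Numerator Σ_{t=1}^{8}(x_t−x̄)(x_{t+1}−x̄) = -15.9012
Denominator Σ(x_t−x̄)² = 26.8889
r_1 = -15.9012 / 26.8889 = -0.591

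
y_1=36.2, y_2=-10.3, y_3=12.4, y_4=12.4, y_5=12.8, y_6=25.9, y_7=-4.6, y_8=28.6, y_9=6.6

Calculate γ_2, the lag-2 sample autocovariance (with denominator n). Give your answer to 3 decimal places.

34.628

Mean ȳ = (36.2 − 10.3 + 12.4 + 12.4 + 12.8 + 25.9 − 4.6 + 28.6 + 6.6)/9 = 13.3333
Σ_{t=1}^{7}(y_t−ȳ)(y_{t+2}−ȳ) = 311.6511
γ_2 = 311.6511 / 9 = 34.628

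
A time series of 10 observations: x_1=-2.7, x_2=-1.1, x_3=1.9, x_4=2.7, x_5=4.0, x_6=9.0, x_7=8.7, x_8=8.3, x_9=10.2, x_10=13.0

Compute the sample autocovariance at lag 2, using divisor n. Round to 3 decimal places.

Mean x̄ = (-2.7 − 1.1 + 1.9 + 2.7 + 4.0 + 9.0 + 8.7 + 8.3 + 10.2 + 13.0)/10 = 5.4000
Σ_{t=1}^{8}(x_t−x̄)(x_{t+2}−x̄) = 84.7800
γ_2 = 84.7800 / 10 = 8.478

8.478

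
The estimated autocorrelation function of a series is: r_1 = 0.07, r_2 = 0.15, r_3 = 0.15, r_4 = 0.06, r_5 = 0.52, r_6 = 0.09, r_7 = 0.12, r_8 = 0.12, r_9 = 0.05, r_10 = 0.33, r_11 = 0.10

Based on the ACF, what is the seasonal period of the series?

The largest autocorrelation is r_5 = 0.52, with a weaker echo at lag 10 (0.33); the remaining lags stay at or below 0.15.
The dominant spike at lag 5 indicates a seasonal period of 5.

5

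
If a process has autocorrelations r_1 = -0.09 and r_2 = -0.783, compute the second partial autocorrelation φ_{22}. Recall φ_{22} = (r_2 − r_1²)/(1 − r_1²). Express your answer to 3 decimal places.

-0.798

φ_{22} = (r_2 − r_1²) / (1 − r_1²)
r_1² = (-0.09)² = 0.0081
Numerator = -0.783 − 0.0081 = -0.7911; denominator = 1 − 0.0081 = 0.9919
φ_{22} = -0.7911 / 0.9919 = -0.798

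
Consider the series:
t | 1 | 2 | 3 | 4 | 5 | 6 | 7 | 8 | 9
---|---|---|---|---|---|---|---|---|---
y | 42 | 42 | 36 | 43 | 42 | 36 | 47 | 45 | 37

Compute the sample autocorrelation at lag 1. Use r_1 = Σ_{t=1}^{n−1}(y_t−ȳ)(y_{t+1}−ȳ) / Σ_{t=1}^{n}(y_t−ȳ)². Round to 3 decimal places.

-0.316

Mean ȳ = (42 + 42 + 36 + 43 + 42 + 36 + 47 + 45 + 37)/9 = 41.1111
Numerator Σ_{t=1}^{8}(y_t−ȳ)(y_{t+1}−ȳ) = -39.4568
Denominator Σ(y_t−ȳ)² = 124.8889
r_1 = -39.4568 / 124.8889 = -0.316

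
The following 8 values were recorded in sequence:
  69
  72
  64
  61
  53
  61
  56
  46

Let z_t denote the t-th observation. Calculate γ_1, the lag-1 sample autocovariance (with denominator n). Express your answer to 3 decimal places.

Mean z̄ = (69 + 72 + 64 + 61 + 53 + 61 + 56 + 46)/8 = 60.2500
Deviations: 8.7500, 11.7500, 3.7500, 0.7500, -7.2500, 0.7500, -4.2500, -14.2500
Σ_{t=1}^{7}(z_t−z̄)(z_{t+1}−z̄) = 196.1875
γ_1 = 196.1875 / 8 = 24.523

24.523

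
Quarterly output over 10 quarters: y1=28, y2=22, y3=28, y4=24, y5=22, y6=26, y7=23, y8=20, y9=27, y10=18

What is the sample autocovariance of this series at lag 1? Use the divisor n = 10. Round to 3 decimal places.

Mean ȳ = (28 + 22 + 28 + 24 + 22 + 26 + 23 + 20 + 27 + 18)/10 = 23.8000
Σ_{t=1}^{9}(y_t−ȳ)(y_{t+1}−ȳ) = -48.0400
γ_1 = -48.0400 / 10 = -4.804

-4.804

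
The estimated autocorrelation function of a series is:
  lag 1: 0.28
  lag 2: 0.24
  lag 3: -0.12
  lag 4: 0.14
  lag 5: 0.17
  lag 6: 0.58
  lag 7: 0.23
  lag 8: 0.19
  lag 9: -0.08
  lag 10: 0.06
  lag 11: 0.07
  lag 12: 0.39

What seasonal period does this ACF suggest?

The largest autocorrelation is r_6 = 0.58, with a weaker echo at lag 12 (0.39); the remaining lags stay at or below 0.28. The elevated value at lag 1 (0.28), dropping to 0.24 at lag 2, reflects decaying short-term dependence rather than seasonality.
The dominant spike at lag 6 indicates a seasonal period of 6.

6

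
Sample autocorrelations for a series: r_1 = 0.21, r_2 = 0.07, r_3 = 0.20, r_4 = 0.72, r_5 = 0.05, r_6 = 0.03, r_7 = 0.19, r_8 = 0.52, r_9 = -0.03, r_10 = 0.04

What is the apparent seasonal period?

4

The largest autocorrelation is r_4 = 0.72, with a weaker echo at lag 8 (0.52); the remaining lags stay at or below 0.21. The elevated value at lag 1 (0.21), dropping to 0.07 at lag 2, reflects decaying short-term dependence rather than seasonality.
The dominant spike at lag 4 indicates a seasonal period of 4.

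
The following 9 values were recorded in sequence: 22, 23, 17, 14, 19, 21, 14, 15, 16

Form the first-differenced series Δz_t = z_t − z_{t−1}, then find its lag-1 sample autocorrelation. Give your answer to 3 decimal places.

First differences Δz: 1, -6, -3, 5, 2, -7, 1, 1
Mean of differences = -0.7500
Numerator Σ(Δz_t−Δz̄)(Δz_{t+1}−Δz̄) = -19.5625
Denominator Σ(Δz_t−Δz̄)² = 121.5000
r_1(Δz) = -19.5625 / 121.5000 = -0.161

-0.161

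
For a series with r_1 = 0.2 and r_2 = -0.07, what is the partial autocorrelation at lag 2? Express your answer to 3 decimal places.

φ_{22} = (r_2 − r_1²) / (1 − r_1²)
r_1² = (0.2)² = 0.04
Numerator = -0.07 − 0.0400 = -0.1100; denominator = 1 − 0.0400 = 0.9600
φ_{22} = -0.1100 / 0.9600 = -0.115

-0.115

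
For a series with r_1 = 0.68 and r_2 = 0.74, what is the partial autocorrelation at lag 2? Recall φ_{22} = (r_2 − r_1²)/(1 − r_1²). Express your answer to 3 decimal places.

0.516

φ_{22} = (r_2 − r_1²) / (1 − r_1²)
r_1² = (0.68)² = 0.4624
Numerator = 0.74 − 0.4624 = 0.2776; denominator = 1 − 0.4624 = 0.5376
φ_{22} = 0.2776 / 0.5376 = 0.516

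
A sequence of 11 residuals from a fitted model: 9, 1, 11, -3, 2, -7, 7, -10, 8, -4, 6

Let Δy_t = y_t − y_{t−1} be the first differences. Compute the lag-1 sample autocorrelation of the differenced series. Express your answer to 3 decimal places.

First differences Δy: -8, 10, -14, 5, -9, 14, -17, 18, -12, 10
Mean of differences = -0.3000
Numerator Σ(Δy_t−Δȳ)(Δy_{t+1}−Δȳ) = -1342.5900
Denominator Σ(Δy_t−Δȳ)² = 1518.1000
r_1(Δy) = -1342.5900 / 1518.1000 = -0.884

-0.884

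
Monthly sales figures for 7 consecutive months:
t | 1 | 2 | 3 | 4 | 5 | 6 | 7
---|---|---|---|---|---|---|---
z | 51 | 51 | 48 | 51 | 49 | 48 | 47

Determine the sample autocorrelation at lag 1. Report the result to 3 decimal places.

0.077

Mean z̄ = (51 + 51 + 48 + 51 + 49 + 48 + 47)/7 = 49.2857
Numerator Σ_{t=1}^{6}(z_t−z̄)(z_{t+1}−z̄) = 1.3469
Denominator Σ(z_t−z̄)² = 17.4286
r_1 = 1.3469 / 17.4286 = 0.077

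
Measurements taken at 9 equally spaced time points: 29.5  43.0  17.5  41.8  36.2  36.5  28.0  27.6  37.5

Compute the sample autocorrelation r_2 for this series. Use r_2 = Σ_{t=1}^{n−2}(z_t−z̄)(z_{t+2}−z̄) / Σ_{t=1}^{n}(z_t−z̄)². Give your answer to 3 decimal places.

0.126

Mean z̄ = (29.5 + 43.0 + 17.5 + 41.8 + 36.2 + 36.5 + 28.0 + 27.6 + 37.5)/9 = 33.0667
Σ(z_t−z̄)(z_{t+2}−z̄) = (55.5211) + (86.7511) + (-48.7756) + (29.9844) + (-15.8756) + (-18.7689) + (-22.4622) = 66.3744
Denominator Σ(z_t−z̄)² = 526.8000
r_2 = 66.3744 / 526.8000 = 0.126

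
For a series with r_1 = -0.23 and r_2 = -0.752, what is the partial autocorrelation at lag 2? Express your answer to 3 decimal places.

-0.850

φ_{22} = (r_2 − r_1²) / (1 − r_1²)
r_1² = (-0.23)² = 0.0529
Numerator = -0.752 − 0.0529 = -0.8049; denominator = 1 − 0.0529 = 0.9471
φ_{22} = -0.8049 / 0.9471 = -0.850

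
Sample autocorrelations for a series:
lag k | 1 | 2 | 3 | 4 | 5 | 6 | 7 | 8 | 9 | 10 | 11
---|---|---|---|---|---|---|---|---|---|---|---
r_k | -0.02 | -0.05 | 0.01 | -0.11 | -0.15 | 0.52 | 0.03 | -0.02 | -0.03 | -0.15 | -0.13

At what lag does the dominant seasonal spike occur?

The largest autocorrelation is r_6 = 0.52; the remaining lags stay at or below 0.03.
The dominant spike at lag 6 indicates a seasonal period of 6.

6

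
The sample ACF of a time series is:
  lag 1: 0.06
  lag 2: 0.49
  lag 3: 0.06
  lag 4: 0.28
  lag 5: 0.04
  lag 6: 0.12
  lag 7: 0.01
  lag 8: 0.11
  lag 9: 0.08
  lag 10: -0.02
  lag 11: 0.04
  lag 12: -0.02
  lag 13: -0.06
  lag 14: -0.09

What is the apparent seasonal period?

The largest autocorrelation is r_2 = 0.49, with a weaker echo at lag 4 (0.28); the remaining lags stay at or below 0.12.
The dominant spike at lag 2 indicates a seasonal period of 2.

2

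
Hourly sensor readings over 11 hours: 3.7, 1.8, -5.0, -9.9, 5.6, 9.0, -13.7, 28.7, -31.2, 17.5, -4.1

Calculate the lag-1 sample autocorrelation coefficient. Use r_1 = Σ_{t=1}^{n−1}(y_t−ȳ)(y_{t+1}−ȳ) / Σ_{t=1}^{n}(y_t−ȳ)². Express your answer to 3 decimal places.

-0.777

Mean ȳ = (3.7 + 1.8 − 5.0 − 9.9 + 5.6 + 9.0 − 13.7 + 28.7 − 31.2 + 17.5 − 4.1)/11 = 0.2182
Numerator Σ_{t=1}^{10}(y_t−ȳ)(y_{t+1}−ȳ) = -1988.2185
Denominator Σ(y_t−ȳ)² = 2559.6564
r_1 = -1988.2185 / 2559.6564 = -0.777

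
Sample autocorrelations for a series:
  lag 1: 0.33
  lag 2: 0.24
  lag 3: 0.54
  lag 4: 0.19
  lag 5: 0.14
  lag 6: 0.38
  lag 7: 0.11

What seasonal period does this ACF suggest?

The largest autocorrelation is r_3 = 0.54, with a weaker echo at lag 6 (0.38); the remaining lags stay at or below 0.33. The elevated value at lag 1 (0.33), dropping to 0.24 at lag 2, reflects decaying short-term dependence rather than seasonality.
The dominant spike at lag 3 indicates a seasonal period of 3.

3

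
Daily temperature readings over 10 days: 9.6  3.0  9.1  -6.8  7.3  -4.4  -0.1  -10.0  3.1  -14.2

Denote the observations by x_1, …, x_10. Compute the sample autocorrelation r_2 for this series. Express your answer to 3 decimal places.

Mean x̄ = (9.6 + 3.0 + 9.1 − 6.8 + 7.3 − 4.4 − 0.1 − 10.0 + 3.1 − 14.2)/10 = -0.3400
Numerator Σ_{t=1}^{8}(x_t−x̄)(x_{t+2}−x̄) = 346.3728
Denominator Σ(x_t−x̄)² = 612.9640
r_2 = 346.3728 / 612.9640 = 0.565

0.565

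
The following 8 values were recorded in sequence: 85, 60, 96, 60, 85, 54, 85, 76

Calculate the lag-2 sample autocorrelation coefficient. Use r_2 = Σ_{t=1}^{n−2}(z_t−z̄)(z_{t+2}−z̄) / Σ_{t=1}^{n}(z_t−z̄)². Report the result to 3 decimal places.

0.637

Mean z̄ = (85 + 60 + 96 + 60 + 85 + 54 + 85 + 76)/8 = 75.1250
Deviations from mean: 9.8750, -15.1250, 20.8750, -15.1250, 9.8750, -21.1250, 9.8750, 0.8750
Numerator Σ_{t=1}^{6}(z_t−z̄)(z_{t+2}−z̄) = 1039.5938
Denominator Σ(z_t−z̄)² = 1632.8750
r_2 = 1039.5938 / 1632.8750 = 0.637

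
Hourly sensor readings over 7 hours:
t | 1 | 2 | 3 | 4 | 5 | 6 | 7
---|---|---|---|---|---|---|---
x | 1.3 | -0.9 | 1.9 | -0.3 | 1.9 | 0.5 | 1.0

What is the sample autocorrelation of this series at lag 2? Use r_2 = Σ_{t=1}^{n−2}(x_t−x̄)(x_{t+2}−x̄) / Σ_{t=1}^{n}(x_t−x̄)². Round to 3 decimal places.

0.611

Mean x̄ = (1.3 − 0.9 + 1.9 − 0.3 + 1.9 + 0.5 + 1.0)/7 = 0.7714
Deviations from mean: 0.5286, -1.6714, 1.1286, -1.0714, 1.1286, -0.2714, 0.2286
Σ(x_t−x̄)(x_{t+2}−x̄) = (0.5965) + (1.7908) + (1.2737) + (0.2908) + (0.2580) = 4.2098
Denominator Σ(x_t−x̄)² = 6.8943
r_2 = 4.2098 / 6.8943 = 0.611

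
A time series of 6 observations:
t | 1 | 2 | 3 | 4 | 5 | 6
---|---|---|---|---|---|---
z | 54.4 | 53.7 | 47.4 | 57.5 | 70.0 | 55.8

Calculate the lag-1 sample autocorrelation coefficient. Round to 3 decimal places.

0.095

Mean z̄ = (54.4 + 53.7 + 47.4 + 57.5 + 70.0 + 55.8)/6 = 56.4667
Deviations from mean: -2.0667, -2.7667, -9.0667, 1.0333, 13.5333, -0.6667
Σ(z_t−z̄)(z_{t+1}−z̄) = (5.7178) + (25.0844) + (-9.3689) + (13.9844) + (-9.0222) = 26.3956
Denominator Σ(z_t−z̄)² = 278.7933
r_1 = 26.3956 / 278.7933 = 0.095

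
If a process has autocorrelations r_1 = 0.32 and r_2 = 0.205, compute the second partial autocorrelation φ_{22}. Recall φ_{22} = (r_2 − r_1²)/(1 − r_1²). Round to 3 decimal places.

0.114

φ_{22} = (r_2 − r_1²) / (1 − r_1²)
r_1² = (0.32)² = 0.1024
Numerator = 0.205 − 0.1024 = 0.1026; denominator = 1 − 0.1024 = 0.8976
φ_{22} = 0.1026 / 0.8976 = 0.114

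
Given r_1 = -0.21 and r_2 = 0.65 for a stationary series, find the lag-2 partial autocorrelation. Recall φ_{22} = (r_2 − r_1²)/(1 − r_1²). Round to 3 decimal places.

0.634

φ_{22} = (r_2 − r_1²) / (1 − r_1²)
r_1² = (-0.21)² = 0.0441
Numerator = 0.65 − 0.0441 = 0.6059; denominator = 1 − 0.0441 = 0.9559
φ_{22} = 0.6059 / 0.9559 = 0.634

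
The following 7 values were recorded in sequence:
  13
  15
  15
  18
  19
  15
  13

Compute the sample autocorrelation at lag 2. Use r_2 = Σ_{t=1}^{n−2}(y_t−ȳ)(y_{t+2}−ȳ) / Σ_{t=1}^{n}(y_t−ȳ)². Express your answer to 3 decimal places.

-0.358

Mean ȳ = (13 + 15 + 15 + 18 + 19 + 15 + 13)/7 = 15.4286
Deviations from mean: -2.4286, -0.4286, -0.4286, 2.5714, 3.5714, -0.4286, -2.4286
Σ(y_t−ȳ)(y_{t+2}−ȳ) = (1.0408) + (-1.1020) + (-1.5306) + (-1.1020) + (-8.6735) = -11.3673
Denominator Σ(y_t−ȳ)² = 31.7143
r_2 = -11.3673 / 31.7143 = -0.358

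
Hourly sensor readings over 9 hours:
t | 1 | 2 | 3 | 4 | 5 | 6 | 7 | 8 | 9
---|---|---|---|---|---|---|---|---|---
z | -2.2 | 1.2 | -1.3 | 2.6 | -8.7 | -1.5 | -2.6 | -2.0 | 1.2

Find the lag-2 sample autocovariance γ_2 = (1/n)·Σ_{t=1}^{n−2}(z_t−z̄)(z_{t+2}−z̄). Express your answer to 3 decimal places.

1.614

Mean z̄ = (-2.2 + 1.2 − 1.3 + 2.6 − 8.7 − 1.5 − 2.6 − 2.0 + 1.2)/9 = -1.4778
Σ_{t=1}^{7}(z_t−z̄)(z_{t+2}−z̄) = 14.5279
γ_2 = 14.5279 / 9 = 1.614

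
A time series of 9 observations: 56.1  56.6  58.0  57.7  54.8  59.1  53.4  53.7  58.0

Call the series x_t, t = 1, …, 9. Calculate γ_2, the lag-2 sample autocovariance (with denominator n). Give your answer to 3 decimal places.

-0.727

Mean x̄ = (56.1 + 56.6 + 58.0 + 57.7 + 54.8 + 59.1 + 53.4 + 53.7 + 58.0)/9 = 56.3778
Σ_{t=1}^{7}(x_t−x̄)(x_{t+2}−x̄) = -6.5388
γ_2 = -6.5388 / 9 = -0.727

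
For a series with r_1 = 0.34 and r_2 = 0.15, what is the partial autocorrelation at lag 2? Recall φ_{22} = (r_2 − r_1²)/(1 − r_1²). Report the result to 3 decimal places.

φ_{22} = (r_2 − r_1²) / (1 − r_1²)
r_1² = (0.34)² = 0.1156
Numerator = 0.15 − 0.1156 = 0.0344; denominator = 1 − 0.1156 = 0.8844
φ_{22} = 0.0344 / 0.8844 = 0.039

0.039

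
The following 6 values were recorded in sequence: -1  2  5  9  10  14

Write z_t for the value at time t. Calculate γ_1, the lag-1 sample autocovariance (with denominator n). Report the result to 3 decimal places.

11.958

Mean z̄ = (-1 + 2 + 5 + 9 + 10 + 14)/6 = 6.5000
Deviations: -7.5000, -4.5000, -1.5000, 2.5000, 3.5000, 7.5000
Σ_{t=1}^{5}(z_t−z̄)(z_{t+1}−z̄) = 71.7500
γ_1 = 71.7500 / 6 = 11.958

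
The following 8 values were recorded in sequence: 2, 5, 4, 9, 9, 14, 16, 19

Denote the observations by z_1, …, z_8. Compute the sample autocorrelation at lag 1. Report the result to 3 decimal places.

0.579

Mean z̄ = (2 + 5 + 4 + 9 + 9 + 14 + 16 + 19)/8 = 9.7500
Deviations from mean: -7.7500, -4.7500, -5.7500, -0.7500, -0.7500, 4.2500, 6.2500, 9.2500
Σ(z_t−z̄)(z_{t+1}−z̄) = (36.8125) + (27.3125) + (4.3125) + (0.5625) + (-3.1875) + (26.5625) + (57.8125) = 150.1875
Denominator Σ(z_t−z̄)² = 259.5000
r_1 = 150.1875 / 259.5000 = 0.579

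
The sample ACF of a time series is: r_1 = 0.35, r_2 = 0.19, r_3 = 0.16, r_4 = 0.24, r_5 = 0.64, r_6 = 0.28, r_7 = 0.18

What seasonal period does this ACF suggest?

5

The largest autocorrelation is r_5 = 0.64; the remaining lags stay at or below 0.35. The elevated value at lag 1 (0.35), dropping to 0.19 at lag 2, reflects decaying short-term dependence rather than seasonality.
The dominant spike at lag 5 indicates a seasonal period of 5.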